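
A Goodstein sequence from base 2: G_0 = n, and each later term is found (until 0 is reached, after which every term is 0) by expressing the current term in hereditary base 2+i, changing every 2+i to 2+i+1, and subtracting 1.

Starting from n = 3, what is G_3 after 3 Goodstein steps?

3 —HB2→ 2 + 1 —bump→ 3 + 1 = 4 —(−1)→ 3
3 —HB3→ 3 —bump→ 4 = 4 —(−1)→ 3
3 —HB4→ 3 —bump→ 3 = 3 —(−1)→ 2

2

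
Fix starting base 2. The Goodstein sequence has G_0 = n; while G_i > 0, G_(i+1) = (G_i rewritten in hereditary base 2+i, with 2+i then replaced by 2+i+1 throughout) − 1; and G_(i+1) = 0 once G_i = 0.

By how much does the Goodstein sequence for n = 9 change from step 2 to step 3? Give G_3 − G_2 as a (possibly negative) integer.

8819

step 0: 9 = 2^(2 + 1) + 1; sub 3 for 2: 3^(3 + 1) + 1; = 82; G_1 = 82−1 = 81
step 1: 81 = 3^(3 + 1); sub 4 for 3: 4^(4 + 1); = 1024; G_2 = 1024−1 = 1023
step 2: 1023 = 3·4^4 + 3·4^3 + 3·4^2 + 3·4 + 3; sub 5 for 4: 3·5^5 + 3·5^3 + 3·5^2 + 3·5 + 3; = 9843; G_3 = 9843−1 = 9842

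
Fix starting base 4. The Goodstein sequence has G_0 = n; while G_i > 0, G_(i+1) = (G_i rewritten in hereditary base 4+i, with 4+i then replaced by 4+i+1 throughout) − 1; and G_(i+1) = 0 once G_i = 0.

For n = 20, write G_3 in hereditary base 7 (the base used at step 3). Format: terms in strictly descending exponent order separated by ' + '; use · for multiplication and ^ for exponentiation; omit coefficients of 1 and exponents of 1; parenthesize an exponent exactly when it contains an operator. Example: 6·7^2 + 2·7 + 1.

[0] 20 ≡ 4^2 + 4 (base 4). Lift 5: 30. −1: 29.
[1] 29 ≡ 5^2 + 4 (base 5). Lift 6: 40. −1: 39.
[2] 39 ≡ 6^2 + 3 (base 6). Lift 7: 52. −1: 51.
[3] 51 ≡ 7^2 + 2 (base 7). Lift 8: 66. −1: 65.

7^2 + 2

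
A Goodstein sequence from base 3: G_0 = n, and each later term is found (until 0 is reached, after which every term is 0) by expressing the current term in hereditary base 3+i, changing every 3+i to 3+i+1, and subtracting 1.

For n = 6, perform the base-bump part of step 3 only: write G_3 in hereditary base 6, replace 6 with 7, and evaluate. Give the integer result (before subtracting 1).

8

(0) 6|_3 = 2·3 ↦ 2·4|_4 = 8 ⇒ 7
(1) 7|_4 = 4 + 3 ↦ 5 + 3|_5 = 8 ⇒ 7
(2) 7|_5 = 5 + 2 ↦ 6 + 2|_6 = 8 ⇒ 7
(3) 7|_6 = 6 + 1 ↦ 7 + 1|_7 = 8 ⇒ 7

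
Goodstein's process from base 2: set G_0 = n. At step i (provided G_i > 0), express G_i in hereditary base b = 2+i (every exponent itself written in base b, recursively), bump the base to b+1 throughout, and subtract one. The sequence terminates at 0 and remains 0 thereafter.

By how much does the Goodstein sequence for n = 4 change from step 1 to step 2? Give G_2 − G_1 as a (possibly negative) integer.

15

G_0 = 4. HB_2(4) = 2^2. Bump = 27. G_1 = 26.
G_1 = 26. HB_3(26) = 2·3^2 + 2·3 + 2. Bump = 42. G_2 = 41.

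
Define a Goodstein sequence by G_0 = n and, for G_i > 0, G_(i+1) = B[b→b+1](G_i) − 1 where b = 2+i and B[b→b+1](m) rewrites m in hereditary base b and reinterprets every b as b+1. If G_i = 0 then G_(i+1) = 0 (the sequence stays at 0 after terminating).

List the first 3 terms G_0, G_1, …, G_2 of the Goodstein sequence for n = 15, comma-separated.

[0] 15 ≡ 2^(2 + 1) + 2^2 + 2 + 1 (base 2). Lift 3: 112. −1: 111.
[1] 111 ≡ 3^(3 + 1) + 3^3 + 3 (base 3). Lift 4: 1284. −1: 1283.

15, 111, 1283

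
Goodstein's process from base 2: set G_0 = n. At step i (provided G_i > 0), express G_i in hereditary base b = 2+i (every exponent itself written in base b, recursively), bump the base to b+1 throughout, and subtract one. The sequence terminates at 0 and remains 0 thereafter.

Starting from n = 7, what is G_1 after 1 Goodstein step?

30

i=0: 7 = 2^2 + 2 + 1 (b=2); 2→3: 3^3 + 3 + 1 = 31; 31−1 = 30
i=1: 30 = 3^3 + 3 (b=3); 3→4: 4^4 + 4 = 260; 260−1 = 259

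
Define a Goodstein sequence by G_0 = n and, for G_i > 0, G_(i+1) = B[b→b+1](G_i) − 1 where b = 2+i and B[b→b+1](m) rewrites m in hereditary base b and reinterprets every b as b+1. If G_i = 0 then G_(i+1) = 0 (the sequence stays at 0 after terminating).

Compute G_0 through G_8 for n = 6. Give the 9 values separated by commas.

base 2: 6 = 2^2 + 2; at 3: 3^3 + 3 = 30; next = 29
base 3: 29 = 3^3 + 2; at 4: 4^4 + 2 = 258; next = 257
base 4: 257 = 4^4 + 1; at 5: 5^5 + 1 = 3126; next = 3125
base 5: 3125 = 5^5; at 6: 6^6 = 46656; next = 46655
base 6: 46655 = 5·6^5 + 5·6^4 + 5·6^3 + 5·6^2 + 5·6 + 5; at 7: 5·7^5 + 5·7^4 + 5·7^3 + 5·7^2 + 5·7 + 5 = 98040; next = 98039
base 7: 98039 = 5·7^5 + 5·7^4 + 5·7^3 + 5·7^2 + 5·7 + 4; at 8: 5·8^5 + 5·8^4 + 5·8^3 + 5·8^2 + 5·8 + 4 = 187244; next = 187243
base 8: 187243 = 5·8^5 + 5·8^4 + 5·8^3 + 5·8^2 + 5·8 + 3; at 9: 5·9^5 + 5·9^4 + 5·9^3 + 5·9^2 + 5·9 + 3 = 332148; next = 332147
base 9: 332147 = 5·9^5 + 5·9^4 + 5·9^3 + 5·9^2 + 5·9 + 2; at 10: 5·10^5 + 5·10^4 + 5·10^3 + 5·10^2 + 5·10 + 2 = 555552; next = 555551

6, 29, 257, 3125, 46655, 98039, 187243, 332147, 555551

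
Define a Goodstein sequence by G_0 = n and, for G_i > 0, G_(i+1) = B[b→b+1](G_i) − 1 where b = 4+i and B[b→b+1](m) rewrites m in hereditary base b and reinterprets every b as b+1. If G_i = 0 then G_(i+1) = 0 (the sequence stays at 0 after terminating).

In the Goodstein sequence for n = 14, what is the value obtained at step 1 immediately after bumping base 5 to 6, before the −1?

19

G_0 = 14. HB_4(14) = 3·4 + 2. Bump = 17. G_1 = 16.
G_1 = 16. HB_5(16) = 3·5 + 1. Bump = 19. G_2 = 18.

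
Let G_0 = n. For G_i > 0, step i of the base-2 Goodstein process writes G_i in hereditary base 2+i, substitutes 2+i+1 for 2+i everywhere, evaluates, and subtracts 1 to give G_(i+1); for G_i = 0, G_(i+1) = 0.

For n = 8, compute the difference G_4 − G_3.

87085

G_0 = 8. HB_2(8) = 2^(2 + 1). Bump = 81. G_1 = 80.
G_1 = 80. HB_3(80) = 2·3^3 + 2·3^2 + 2·3 + 2. Bump = 554. G_2 = 553.
G_2 = 553. HB_4(553) = 2·4^4 + 2·4^2 + 2·4 + 1. Bump = 6311. G_3 = 6310.
G_3 = 6310. HB_5(6310) = 2·5^5 + 2·5^2 + 2·5. Bump = 93396. G_4 = 93395.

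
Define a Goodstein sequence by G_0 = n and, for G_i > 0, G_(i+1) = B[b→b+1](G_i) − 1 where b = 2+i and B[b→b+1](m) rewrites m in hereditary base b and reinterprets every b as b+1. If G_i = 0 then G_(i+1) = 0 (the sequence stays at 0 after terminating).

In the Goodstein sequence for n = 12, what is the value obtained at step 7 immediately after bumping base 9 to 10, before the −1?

i=0: 12 = 2^(2 + 1) + 2^2 (b=2); 2→3: 3^(3 + 1) + 3^3 = 108; 108−1 = 107
i=1: 107 = 3^(3 + 1) + 2·3^2 + 2·3 + 2 (b=3); 3→4: 4^(4 + 1) + 2·4^2 + 2·4 + 2 = 1066; 1066−1 = 1065
i=2: 1065 = 4^(4 + 1) + 2·4^2 + 2·4 + 1 (b=4); 4→5: 5^(5 + 1) + 2·5^2 + 2·5 + 1 = 15686; 15686−1 = 15685
i=3: 15685 = 5^(5 + 1) + 2·5^2 + 2·5 (b=5); 5→6: 6^(6 + 1) + 2·6^2 + 2·6 = 280020; 280020−1 = 280019
i=4: 280019 = 6^(6 + 1) + 2·6^2 + 6 + 5 (b=6); 6→7: 7^(7 + 1) + 2·7^2 + 7 + 5 = 5764911; 5764911−1 = 5764910
i=5: 5764910 = 7^(7 + 1) + 2·7^2 + 7 + 4 (b=7); 7→8: 8^(8 + 1) + 2·8^2 + 8 + 4 = 134217868; 134217868−1 = 134217867
i=6: 134217867 = 8^(8 + 1) + 2·8^2 + 8 + 3 (b=8); 8→9: 9^(9 + 1) + 2·9^2 + 9 + 3 = 3486784575; 3486784575−1 = 3486784574
i=7: 3486784574 = 9^(9 + 1) + 2·9^2 + 9 + 2 (b=9); 9→10: 10^(10 + 1) + 2·10^2 + 10 + 2 = 100000000212; 100000000212−1 = 100000000211

100000000212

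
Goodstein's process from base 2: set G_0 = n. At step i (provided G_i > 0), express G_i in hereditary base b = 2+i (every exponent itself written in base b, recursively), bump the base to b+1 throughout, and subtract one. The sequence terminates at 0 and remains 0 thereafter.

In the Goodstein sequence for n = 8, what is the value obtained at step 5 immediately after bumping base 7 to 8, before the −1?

33554572

i=0: 8 = 2^(2 + 1) (b=2); 2→3: 3^(3 + 1) = 81; 81−1 = 80
i=1: 80 = 2·3^3 + 2·3^2 + 2·3 + 2 (b=3); 3→4: 2·4^4 + 2·4^2 + 2·4 + 2 = 554; 554−1 = 553
i=2: 553 = 2·4^4 + 2·4^2 + 2·4 + 1 (b=4); 4→5: 2·5^5 + 2·5^2 + 2·5 + 1 = 6311; 6311−1 = 6310
i=3: 6310 = 2·5^5 + 2·5^2 + 2·5 (b=5); 5→6: 2·6^6 + 2·6^2 + 2·6 = 93396; 93396−1 = 93395
i=4: 93395 = 2·6^6 + 2·6^2 + 6 + 5 (b=6); 6→7: 2·7^7 + 2·7^2 + 7 + 5 = 1647196; 1647196−1 = 1647195
i=5: 1647195 = 2·7^7 + 2·7^2 + 7 + 4 (b=7); 7→8: 2·8^8 + 2·8^2 + 8 + 4 = 33554572; 33554572−1 = 33554571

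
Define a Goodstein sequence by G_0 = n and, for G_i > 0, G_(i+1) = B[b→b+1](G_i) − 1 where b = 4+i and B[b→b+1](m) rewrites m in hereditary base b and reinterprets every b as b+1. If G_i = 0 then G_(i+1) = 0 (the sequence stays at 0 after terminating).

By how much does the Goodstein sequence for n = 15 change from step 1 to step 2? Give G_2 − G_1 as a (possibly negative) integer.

2

base 4: 15 = 3·4 + 3; at 5: 3·5 + 3 = 18; next = 17
base 5: 17 = 3·5 + 2; at 6: 3·6 + 2 = 20; next = 19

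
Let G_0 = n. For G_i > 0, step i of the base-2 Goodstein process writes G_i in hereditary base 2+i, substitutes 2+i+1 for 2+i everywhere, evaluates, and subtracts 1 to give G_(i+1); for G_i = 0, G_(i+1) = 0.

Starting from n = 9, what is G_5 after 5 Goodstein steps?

2471826

9 —HB2→ 2^(2 + 1) + 1 —bump→ 3^(3 + 1) + 1 = 82 —(−1)→ 81
81 —HB3→ 3^(3 + 1) —bump→ 4^(4 + 1) = 1024 —(−1)→ 1023
1023 —HB4→ 3·4^4 + 3·4^3 + 3·4^2 + 3·4 + 3 —bump→ 3·5^5 + 3·5^3 + 3·5^2 + 3·5 + 3 = 9843 —(−1)→ 9842
9842 —HB5→ 3·5^5 + 3·5^3 + 3·5^2 + 3·5 + 2 —bump→ 3·6^6 + 3·6^3 + 3·6^2 + 3·6 + 2 = 140744 —(−1)→ 140743
140743 —HB6→ 3·6^6 + 3·6^3 + 3·6^2 + 3·6 + 1 —bump→ 3·7^7 + 3·7^3 + 3·7^2 + 3·7 + 1 = 2471827 —(−1)→ 2471826
2471826 —HB7→ 3·7^7 + 3·7^3 + 3·7^2 + 3·7 —bump→ 3·8^8 + 3·8^3 + 3·8^2 + 3·8 = 50333400 —(−1)→ 50333399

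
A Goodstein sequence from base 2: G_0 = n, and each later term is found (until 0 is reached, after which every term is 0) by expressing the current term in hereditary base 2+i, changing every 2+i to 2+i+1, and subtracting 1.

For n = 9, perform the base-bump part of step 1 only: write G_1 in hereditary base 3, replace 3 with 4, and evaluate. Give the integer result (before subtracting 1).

i=0: 9 = 2^(2 + 1) + 1 (b=2); 2→3: 3^(3 + 1) + 1 = 82; 82−1 = 81
i=1: 81 = 3^(3 + 1) (b=3); 3→4: 4^(4 + 1) = 1024; 1024−1 = 1023

1024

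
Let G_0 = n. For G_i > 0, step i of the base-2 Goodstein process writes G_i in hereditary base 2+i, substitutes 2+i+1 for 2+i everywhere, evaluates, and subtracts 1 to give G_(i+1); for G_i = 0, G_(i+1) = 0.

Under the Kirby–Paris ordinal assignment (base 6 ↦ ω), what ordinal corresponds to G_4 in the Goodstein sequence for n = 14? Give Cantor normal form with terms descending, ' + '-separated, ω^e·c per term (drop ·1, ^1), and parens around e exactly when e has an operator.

(0) 14|_2 = 2^(2 + 1) + 2^2 + 2 ↦ 3^(3 + 1) + 3^3 + 3|_3 = 111 ⇒ 110
(1) 110|_3 = 3^(3 + 1) + 3^3 + 2 ↦ 4^(4 + 1) + 4^4 + 2|_4 = 1282 ⇒ 1281
(2) 1281|_4 = 4^(4 + 1) + 4^4 + 1 ↦ 5^(5 + 1) + 5^5 + 1|_5 = 18751 ⇒ 18750
(3) 18750|_5 = 5^(5 + 1) + 5^5 ↦ 6^(6 + 1) + 6^6|_6 = 326592 ⇒ 326591
(4) 326591|_6 = 6^(6 + 1) + 5·6^5 + 5·6^4 + 5·6^3 + 5·6^2 + 5·6 + 5 ↦ 7^(7 + 1) + 5·7^5 + 5·7^4 + 5·7^3 + 5·7^2 + 5·7 + 5|_7 = 5862841 ⇒ 5862840

ω^(ω + 1) + ω^5·5 + ω^4·5 + ω^3·5 + ω^2·5 + ω·5 + 5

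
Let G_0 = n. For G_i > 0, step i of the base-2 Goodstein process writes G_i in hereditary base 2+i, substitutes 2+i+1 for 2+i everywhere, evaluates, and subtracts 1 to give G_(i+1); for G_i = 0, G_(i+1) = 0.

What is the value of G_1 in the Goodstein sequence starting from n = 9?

81

9 —HB2→ 2^(2 + 1) + 1 —bump→ 3^(3 + 1) + 1 = 82 —(−1)→ 81
81 —HB3→ 3^(3 + 1) —bump→ 4^(4 + 1) = 1024 —(−1)→ 1023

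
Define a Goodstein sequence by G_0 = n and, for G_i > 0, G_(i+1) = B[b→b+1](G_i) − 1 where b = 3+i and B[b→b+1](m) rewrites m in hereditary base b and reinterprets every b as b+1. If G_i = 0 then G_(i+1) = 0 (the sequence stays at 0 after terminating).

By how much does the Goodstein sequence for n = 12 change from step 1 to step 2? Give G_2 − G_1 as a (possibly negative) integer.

8

i=0: 12 = 3^2 + 3 (b=3); 3→4: 4^2 + 4 = 20; 20−1 = 19
i=1: 19 = 4^2 + 3 (b=4); 4→5: 5^2 + 3 = 28; 28−1 = 27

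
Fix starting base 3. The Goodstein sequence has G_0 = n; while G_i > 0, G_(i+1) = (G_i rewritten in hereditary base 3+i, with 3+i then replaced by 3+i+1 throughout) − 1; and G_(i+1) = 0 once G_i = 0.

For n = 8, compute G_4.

11

8 —HB3→ 2·3 + 2 —bump→ 2·4 + 2 = 10 —(−1)→ 9
9 —HB4→ 2·4 + 1 —bump→ 2·5 + 1 = 11 —(−1)→ 10
10 —HB5→ 2·5 —bump→ 2·6 = 12 —(−1)→ 11
11 —HB6→ 6 + 5 —bump→ 7 + 5 = 12 —(−1)→ 11
11 —HB7→ 7 + 4 —bump→ 8 + 4 = 12 —(−1)→ 11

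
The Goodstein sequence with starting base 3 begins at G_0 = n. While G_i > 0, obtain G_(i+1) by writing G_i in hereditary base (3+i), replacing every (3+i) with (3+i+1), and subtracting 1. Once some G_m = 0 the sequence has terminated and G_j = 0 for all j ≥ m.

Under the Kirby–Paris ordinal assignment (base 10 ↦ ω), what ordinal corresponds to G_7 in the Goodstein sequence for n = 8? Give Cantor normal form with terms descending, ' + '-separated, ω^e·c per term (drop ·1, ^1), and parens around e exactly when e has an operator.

ω + 1

(0) 8|_3 = 2·3 + 2 ↦ 2·4 + 2|_4 = 10 ⇒ 9
(1) 9|_4 = 2·4 + 1 ↦ 2·5 + 1|_5 = 11 ⇒ 10
(2) 10|_5 = 2·5 ↦ 2·6|_6 = 12 ⇒ 11
(3) 11|_6 = 6 + 5 ↦ 7 + 5|_7 = 12 ⇒ 11
(4) 11|_7 = 7 + 4 ↦ 8 + 4|_8 = 12 ⇒ 11
(5) 11|_8 = 8 + 3 ↦ 9 + 3|_9 = 12 ⇒ 11
(6) 11|_9 = 9 + 2 ↦ 10 + 2|_10 = 12 ⇒ 11
(7) 11|_10 = 10 + 1 ↦ 11 + 1|_11 = 12 ⇒ 11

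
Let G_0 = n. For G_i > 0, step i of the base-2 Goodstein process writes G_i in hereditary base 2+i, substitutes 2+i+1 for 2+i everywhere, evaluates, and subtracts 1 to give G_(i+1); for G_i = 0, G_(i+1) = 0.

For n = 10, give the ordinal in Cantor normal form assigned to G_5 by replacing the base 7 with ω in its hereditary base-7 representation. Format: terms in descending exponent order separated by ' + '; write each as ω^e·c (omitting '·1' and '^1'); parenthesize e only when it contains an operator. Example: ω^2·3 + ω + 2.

ω^ω·5 + ω^5·5 + ω^4·5 + ω^3·5 + ω^2·5 + ω·5 + 4

(0) 10|_2 = 2^(2 + 1) + 2 ↦ 3^(3 + 1) + 3|_3 = 84 ⇒ 83
(1) 83|_3 = 3^(3 + 1) + 2 ↦ 4^(4 + 1) + 2|_4 = 1026 ⇒ 1025
(2) 1025|_4 = 4^(4 + 1) + 1 ↦ 5^(5 + 1) + 1|_5 = 15626 ⇒ 15625
(3) 15625|_5 = 5^(5 + 1) ↦ 6^(6 + 1)|_6 = 279936 ⇒ 279935
(4) 279935|_6 = 5·6^6 + 5·6^5 + 5·6^4 + 5·6^3 + 5·6^2 + 5·6 + 5 ↦ 5·7^7 + 5·7^5 + 5·7^4 + 5·7^3 + 5·7^2 + 5·7 + 5|_7 = 4215755 ⇒ 4215754
(5) 4215754|_7 = 5·7^7 + 5·7^5 + 5·7^4 + 5·7^3 + 5·7^2 + 5·7 + 4 ↦ 5·8^8 + 5·8^5 + 5·8^4 + 5·8^3 + 5·8^2 + 5·8 + 4|_8 = 84073324 ⇒ 84073323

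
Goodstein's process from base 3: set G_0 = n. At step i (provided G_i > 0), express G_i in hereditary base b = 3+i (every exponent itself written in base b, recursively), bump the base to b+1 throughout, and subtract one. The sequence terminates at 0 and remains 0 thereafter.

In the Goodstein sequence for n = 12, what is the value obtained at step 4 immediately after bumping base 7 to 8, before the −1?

64

(0) 12|_3 = 3^2 + 3 ↦ 4^2 + 4|_4 = 20 ⇒ 19
(1) 19|_4 = 4^2 + 3 ↦ 5^2 + 3|_5 = 28 ⇒ 27
(2) 27|_5 = 5^2 + 2 ↦ 6^2 + 2|_6 = 38 ⇒ 37
(3) 37|_6 = 6^2 + 1 ↦ 7^2 + 1|_7 = 50 ⇒ 49
(4) 49|_7 = 7^2 ↦ 8^2|_8 = 64 ⇒ 63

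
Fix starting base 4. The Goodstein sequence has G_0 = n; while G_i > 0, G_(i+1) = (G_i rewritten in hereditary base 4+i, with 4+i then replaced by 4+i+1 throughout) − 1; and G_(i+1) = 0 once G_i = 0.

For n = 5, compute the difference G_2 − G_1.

(0) 5|_4 = 4 + 1 ↦ 5 + 1|_5 = 6 ⇒ 5
(1) 5|_5 = 5 ↦ 6|_6 = 6 ⇒ 5

0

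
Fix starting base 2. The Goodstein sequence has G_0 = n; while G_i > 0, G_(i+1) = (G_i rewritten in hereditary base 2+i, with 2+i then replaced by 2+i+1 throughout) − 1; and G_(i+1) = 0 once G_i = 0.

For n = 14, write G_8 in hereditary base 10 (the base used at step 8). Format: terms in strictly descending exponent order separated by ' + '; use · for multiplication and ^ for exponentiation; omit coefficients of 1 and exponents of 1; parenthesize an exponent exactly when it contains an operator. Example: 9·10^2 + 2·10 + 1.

G_0=14  [base 2] 2^(2 + 1) + 2^2 + 2  →[2↦3]→  3^(3 + 1) + 3^3 + 3 = 111  −1 ⇒ G_1=110
G_1=110  [base 3] 3^(3 + 1) + 3^3 + 2  →[3↦4]→  4^(4 + 1) + 4^4 + 2 = 1282  −1 ⇒ G_2=1281
G_2=1281  [base 4] 4^(4 + 1) + 4^4 + 1  →[4↦5]→  5^(5 + 1) + 5^5 + 1 = 18751  −1 ⇒ G_3=18750
G_3=18750  [base 5] 5^(5 + 1) + 5^5  →[5↦6]→  6^(6 + 1) + 6^6 = 326592  −1 ⇒ G_4=326591
G_4=326591  [base 6] 6^(6 + 1) + 5·6^5 + 5·6^4 + 5·6^3 + 5·6^2 + 5·6 + 5  →[6↦7]→  7^(7 + 1) + 5·7^5 + 5·7^4 + 5·7^3 + 5·7^2 + 5·7 + 5 = 5862841  −1 ⇒ G_5=5862840
G_5=5862840  [base 7] 7^(7 + 1) + 5·7^5 + 5·7^4 + 5·7^3 + 5·7^2 + 5·7 + 4  →[7↦8]→  8^(8 + 1) + 5·8^5 + 5·8^4 + 5·8^3 + 5·8^2 + 5·8 + 4 = 134404972  −1 ⇒ G_6=134404971
G_6=134404971  [base 8] 8^(8 + 1) + 5·8^5 + 5·8^4 + 5·8^3 + 5·8^2 + 5·8 + 3  →[8↦9]→  9^(9 + 1) + 5·9^5 + 5·9^4 + 5·9^3 + 5·9^2 + 5·9 + 3 = 3487116549  −1 ⇒ G_7=3487116548
G_7=3487116548  [base 9] 9^(9 + 1) + 5·9^5 + 5·9^4 + 5·9^3 + 5·9^2 + 5·9 + 2  →[9↦10]→  10^(10 + 1) + 5·10^5 + 5·10^4 + 5·10^3 + 5·10^2 + 5·10 + 2 = 100000555552  −1 ⇒ G_8=100000555551
G_8=100000555551  [base 10] 10^(10 + 1) + 5·10^5 + 5·10^4 + 5·10^3 + 5·10^2 + 5·10 + 1  →[10↦11]→  11^(11 + 1) + 5·11^5 + 5·11^4 + 5·11^3 + 5·11^2 + 5·11 + 1 = 3138429262497  −1 ⇒ G_9=3138429262496

10^(10 + 1) + 5·10^5 + 5·10^4 + 5·10^3 + 5·10^2 + 5·10 + 1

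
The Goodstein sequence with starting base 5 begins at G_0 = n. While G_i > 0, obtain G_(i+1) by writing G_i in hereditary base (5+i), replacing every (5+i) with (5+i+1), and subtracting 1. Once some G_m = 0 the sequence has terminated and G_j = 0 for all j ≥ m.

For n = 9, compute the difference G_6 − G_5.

G_0 = 9. HB_5(9) = 5 + 4. Bump = 10. G_1 = 9.
G_1 = 9. HB_6(9) = 6 + 3. Bump = 10. G_2 = 9.
G_2 = 9. HB_7(9) = 7 + 2. Bump = 10. G_3 = 9.
G_3 = 9. HB_8(9) = 8 + 1. Bump = 10. G_4 = 9.
G_4 = 9. HB_9(9) = 9. Bump = 10. G_5 = 9.
G_5 = 9. HB_10(9) = 9. Bump = 9. G_6 = 8.

-1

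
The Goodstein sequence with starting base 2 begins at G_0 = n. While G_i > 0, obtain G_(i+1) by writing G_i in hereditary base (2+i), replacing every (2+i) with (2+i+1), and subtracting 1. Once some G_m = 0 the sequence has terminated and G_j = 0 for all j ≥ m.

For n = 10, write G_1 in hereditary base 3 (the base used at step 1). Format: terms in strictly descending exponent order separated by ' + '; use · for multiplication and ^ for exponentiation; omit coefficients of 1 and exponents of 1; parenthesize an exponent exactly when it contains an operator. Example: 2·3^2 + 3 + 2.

[0] 10 ≡ 2^(2 + 1) + 2 (base 2). Lift 3: 84. −1: 83.
[1] 83 ≡ 3^(3 + 1) + 2 (base 3). Lift 4: 1026. −1: 1025.

3^(3 + 1) + 2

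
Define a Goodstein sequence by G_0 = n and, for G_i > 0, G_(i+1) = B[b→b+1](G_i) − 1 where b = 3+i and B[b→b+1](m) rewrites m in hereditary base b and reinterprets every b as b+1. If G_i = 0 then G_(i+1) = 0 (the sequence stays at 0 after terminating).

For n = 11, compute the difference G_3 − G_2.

G_0 = 11. HB_3(11) = 3^2 + 2. Bump = 18. G_1 = 17.
G_1 = 17. HB_4(17) = 4^2 + 1. Bump = 26. G_2 = 25.
G_2 = 25. HB_5(25) = 5^2. Bump = 36. G_3 = 35.

10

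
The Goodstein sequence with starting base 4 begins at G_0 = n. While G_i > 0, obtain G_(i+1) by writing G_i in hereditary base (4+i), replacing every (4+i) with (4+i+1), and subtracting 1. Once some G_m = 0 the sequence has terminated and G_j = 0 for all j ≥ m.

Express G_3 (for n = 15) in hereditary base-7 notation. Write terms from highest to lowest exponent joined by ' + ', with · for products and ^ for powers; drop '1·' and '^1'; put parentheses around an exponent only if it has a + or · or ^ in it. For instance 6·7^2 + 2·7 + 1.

G_0=15  [base 4] 3·4 + 3  →[4↦5]→  3·5 + 3 = 18  −1 ⇒ G_1=17
G_1=17  [base 5] 3·5 + 2  →[5↦6]→  3·6 + 2 = 20  −1 ⇒ G_2=19
G_2=19  [base 6] 3·6 + 1  →[6↦7]→  3·7 + 1 = 22  −1 ⇒ G_3=21
G_3=21  [base 7] 3·7  →[7↦8]→  3·8 = 24  −1 ⇒ G_4=23

3·7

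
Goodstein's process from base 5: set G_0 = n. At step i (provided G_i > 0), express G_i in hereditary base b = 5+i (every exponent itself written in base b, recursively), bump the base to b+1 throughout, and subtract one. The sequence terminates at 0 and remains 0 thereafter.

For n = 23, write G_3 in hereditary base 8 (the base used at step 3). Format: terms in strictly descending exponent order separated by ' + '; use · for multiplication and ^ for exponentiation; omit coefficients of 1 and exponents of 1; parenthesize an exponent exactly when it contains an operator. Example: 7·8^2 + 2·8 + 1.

4·8

23 —HB5→ 4·5 + 3 —bump→ 4·6 + 3 = 27 —(−1)→ 26
26 —HB6→ 4·6 + 2 —bump→ 4·7 + 2 = 30 —(−1)→ 29
29 —HB7→ 4·7 + 1 —bump→ 4·8 + 1 = 33 —(−1)→ 32
32 —HB8→ 4·8 —bump→ 4·9 = 36 —(−1)→ 35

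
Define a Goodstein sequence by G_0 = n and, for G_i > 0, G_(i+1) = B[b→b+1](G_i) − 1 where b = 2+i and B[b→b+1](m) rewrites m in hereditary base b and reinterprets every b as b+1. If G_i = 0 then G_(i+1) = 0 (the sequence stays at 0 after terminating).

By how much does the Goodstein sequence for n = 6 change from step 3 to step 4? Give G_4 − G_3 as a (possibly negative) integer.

43530

step 0: 6 = 2^2 + 2; sub 3 for 2: 3^3 + 3; = 30; G_1 = 30−1 = 29
step 1: 29 = 3^3 + 2; sub 4 for 3: 4^4 + 2; = 258; G_2 = 258−1 = 257
step 2: 257 = 4^4 + 1; sub 5 for 4: 5^5 + 1; = 3126; G_3 = 3126−1 = 3125
step 3: 3125 = 5^5; sub 6 for 5: 6^6; = 46656; G_4 = 46656−1 = 46655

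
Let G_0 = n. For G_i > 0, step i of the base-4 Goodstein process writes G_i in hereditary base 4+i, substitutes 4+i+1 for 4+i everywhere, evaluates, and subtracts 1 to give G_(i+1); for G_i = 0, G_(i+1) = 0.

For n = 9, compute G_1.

step 0: 9 = 2·4 + 1; sub 5 for 4: 2·5 + 1; = 11; G_1 = 11−1 = 10
step 1: 10 = 2·5; sub 6 for 5: 2·6; = 12; G_2 = 12−1 = 11

10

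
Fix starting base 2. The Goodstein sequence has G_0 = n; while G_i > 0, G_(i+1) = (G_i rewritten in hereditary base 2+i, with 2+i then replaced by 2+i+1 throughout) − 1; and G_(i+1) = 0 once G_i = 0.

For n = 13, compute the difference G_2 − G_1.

1171

G_0 = 13. HB_2(13) = 2^(2 + 1) + 2^2 + 1. Bump = 109. G_1 = 108.
G_1 = 108. HB_3(108) = 3^(3 + 1) + 3^3. Bump = 1280. G_2 = 1279.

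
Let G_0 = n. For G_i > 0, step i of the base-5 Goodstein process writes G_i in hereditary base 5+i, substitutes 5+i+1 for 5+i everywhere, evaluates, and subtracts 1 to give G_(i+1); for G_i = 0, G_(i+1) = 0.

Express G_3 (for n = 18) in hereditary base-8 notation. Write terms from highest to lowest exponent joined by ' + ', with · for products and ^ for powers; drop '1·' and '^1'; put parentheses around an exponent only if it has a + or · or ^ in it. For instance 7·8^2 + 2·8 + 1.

3·8

[0] 18 ≡ 3·5 + 3 (base 5). Lift 6: 21. −1: 20.
[1] 20 ≡ 3·6 + 2 (base 6). Lift 7: 23. −1: 22.
[2] 22 ≡ 3·7 + 1 (base 7). Lift 8: 25. −1: 24.
[3] 24 ≡ 3·8 (base 8). Lift 9: 27. −1: 26.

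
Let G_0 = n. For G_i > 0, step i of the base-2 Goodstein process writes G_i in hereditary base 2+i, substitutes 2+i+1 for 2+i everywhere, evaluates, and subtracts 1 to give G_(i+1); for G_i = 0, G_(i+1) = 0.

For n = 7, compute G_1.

30

(0) 7|_2 = 2^2 + 2 + 1 ↦ 3^3 + 3 + 1|_3 = 31 ⇒ 30
(1) 30|_3 = 3^3 + 3 ↦ 4^4 + 4|_4 = 260 ⇒ 259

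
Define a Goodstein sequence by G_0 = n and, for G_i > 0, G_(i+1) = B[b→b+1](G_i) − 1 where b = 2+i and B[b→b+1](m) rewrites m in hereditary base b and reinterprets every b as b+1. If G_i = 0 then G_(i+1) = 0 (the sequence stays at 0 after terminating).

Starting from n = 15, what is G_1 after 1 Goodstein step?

111

base 2: 15 = 2^(2 + 1) + 2^2 + 2 + 1; at 3: 3^(3 + 1) + 3^3 + 3 + 1 = 112; next = 111
base 3: 111 = 3^(3 + 1) + 3^3 + 3; at 4: 4^(4 + 1) + 4^4 + 4 = 1284; next = 1283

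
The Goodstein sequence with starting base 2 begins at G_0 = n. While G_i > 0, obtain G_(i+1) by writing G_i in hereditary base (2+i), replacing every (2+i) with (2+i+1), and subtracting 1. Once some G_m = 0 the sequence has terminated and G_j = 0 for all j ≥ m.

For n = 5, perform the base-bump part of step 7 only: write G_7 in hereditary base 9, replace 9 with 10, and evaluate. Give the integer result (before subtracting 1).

3326

5 —HB2→ 2^2 + 1 —bump→ 3^3 + 1 = 28 —(−1)→ 27
27 —HB3→ 3^3 —bump→ 4^4 = 256 —(−1)→ 255
255 —HB4→ 3·4^3 + 3·4^2 + 3·4 + 3 —bump→ 3·5^3 + 3·5^2 + 3·5 + 3 = 468 —(−1)→ 467
467 —HB5→ 3·5^3 + 3·5^2 + 3·5 + 2 —bump→ 3·6^3 + 3·6^2 + 3·6 + 2 = 776 —(−1)→ 775
775 —HB6→ 3·6^3 + 3·6^2 + 3·6 + 1 —bump→ 3·7^3 + 3·7^2 + 3·7 + 1 = 1198 —(−1)→ 1197
1197 —HB7→ 3·7^3 + 3·7^2 + 3·7 —bump→ 3·8^3 + 3·8^2 + 3·8 = 1752 —(−1)→ 1751
1751 —HB8→ 3·8^3 + 3·8^2 + 2·8 + 7 —bump→ 3·9^3 + 3·9^2 + 2·9 + 7 = 2455 —(−1)→ 2454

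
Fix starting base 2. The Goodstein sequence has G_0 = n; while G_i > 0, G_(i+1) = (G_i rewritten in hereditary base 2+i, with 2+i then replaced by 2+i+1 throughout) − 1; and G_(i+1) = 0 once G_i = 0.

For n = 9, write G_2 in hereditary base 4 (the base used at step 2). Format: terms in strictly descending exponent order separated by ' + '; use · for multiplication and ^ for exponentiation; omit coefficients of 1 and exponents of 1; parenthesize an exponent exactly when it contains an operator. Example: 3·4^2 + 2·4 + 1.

(0) 9|_2 = 2^(2 + 1) + 1 ↦ 3^(3 + 1) + 1|_3 = 82 ⇒ 81
(1) 81|_3 = 3^(3 + 1) ↦ 4^(4 + 1)|_4 = 1024 ⇒ 1023
(2) 1023|_4 = 3·4^4 + 3·4^3 + 3·4^2 + 3·4 + 3 ↦ 3·5^5 + 3·5^3 + 3·5^2 + 3·5 + 3|_5 = 9843 ⇒ 9842

3·4^4 + 3·4^3 + 3·4^2 + 3·4 + 3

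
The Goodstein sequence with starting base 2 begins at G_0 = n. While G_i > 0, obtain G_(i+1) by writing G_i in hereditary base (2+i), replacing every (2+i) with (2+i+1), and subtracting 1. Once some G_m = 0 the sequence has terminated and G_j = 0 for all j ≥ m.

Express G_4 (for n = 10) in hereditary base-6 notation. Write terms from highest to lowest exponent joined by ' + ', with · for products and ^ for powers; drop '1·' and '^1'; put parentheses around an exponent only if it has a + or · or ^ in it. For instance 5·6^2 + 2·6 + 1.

G_0 = 10. HB_2(10) = 2^(2 + 1) + 2. Bump = 84. G_1 = 83.
G_1 = 83. HB_3(83) = 3^(3 + 1) + 2. Bump = 1026. G_2 = 1025.
G_2 = 1025. HB_4(1025) = 4^(4 + 1) + 1. Bump = 15626. G_3 = 15625.
G_3 = 15625. HB_5(15625) = 5^(5 + 1). Bump = 279936. G_4 = 279935.
G_4 = 279935. HB_6(279935) = 5·6^6 + 5·6^5 + 5·6^4 + 5·6^3 + 5·6^2 + 5·6 + 5. Bump = 4215755. G_5 = 4215754.

5·6^6 + 5·6^5 + 5·6^4 + 5·6^3 + 5·6^2 + 5·6 + 5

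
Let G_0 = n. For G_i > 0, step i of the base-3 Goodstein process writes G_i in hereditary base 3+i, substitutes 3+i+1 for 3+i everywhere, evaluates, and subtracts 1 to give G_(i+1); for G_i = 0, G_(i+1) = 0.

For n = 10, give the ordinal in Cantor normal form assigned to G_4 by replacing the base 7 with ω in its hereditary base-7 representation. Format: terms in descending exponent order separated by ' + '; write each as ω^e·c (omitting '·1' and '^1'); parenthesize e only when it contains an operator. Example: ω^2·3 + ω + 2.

ω·4 + 2

(0) 10|_3 = 3^2 + 1 ↦ 4^2 + 1|_4 = 17 ⇒ 16
(1) 16|_4 = 4^2 ↦ 5^2|_5 = 25 ⇒ 24
(2) 24|_5 = 4·5 + 4 ↦ 4·6 + 4|_6 = 28 ⇒ 27
(3) 27|_6 = 4·6 + 3 ↦ 4·7 + 3|_7 = 31 ⇒ 30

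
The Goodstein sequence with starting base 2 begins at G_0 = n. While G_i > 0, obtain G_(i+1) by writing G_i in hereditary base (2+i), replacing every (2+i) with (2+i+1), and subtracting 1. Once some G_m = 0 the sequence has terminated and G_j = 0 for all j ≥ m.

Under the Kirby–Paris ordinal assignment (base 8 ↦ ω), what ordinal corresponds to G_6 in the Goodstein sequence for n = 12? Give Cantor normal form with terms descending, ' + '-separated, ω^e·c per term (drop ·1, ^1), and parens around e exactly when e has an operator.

[0] 12 ≡ 2^(2 + 1) + 2^2 (base 2). Lift 3: 108. −1: 107.
[1] 107 ≡ 3^(3 + 1) + 2·3^2 + 2·3 + 2 (base 3). Lift 4: 1066. −1: 1065.
[2] 1065 ≡ 4^(4 + 1) + 2·4^2 + 2·4 + 1 (base 4). Lift 5: 15686. −1: 15685.
[3] 15685 ≡ 5^(5 + 1) + 2·5^2 + 2·5 (base 5). Lift 6: 280020. −1: 280019.
[4] 280019 ≡ 6^(6 + 1) + 2·6^2 + 6 + 5 (base 6). Lift 7: 5764911. −1: 5764910.
[5] 5764910 ≡ 7^(7 + 1) + 2·7^2 + 7 + 4 (base 7). Lift 8: 134217868. −1: 134217867.
[6] 134217867 ≡ 8^(8 + 1) + 2·8^2 + 8 + 3 (base 8). Lift 9: 3486784575. −1: 3486784574.

ω^(ω + 1) + ω^2·2 + ω + 3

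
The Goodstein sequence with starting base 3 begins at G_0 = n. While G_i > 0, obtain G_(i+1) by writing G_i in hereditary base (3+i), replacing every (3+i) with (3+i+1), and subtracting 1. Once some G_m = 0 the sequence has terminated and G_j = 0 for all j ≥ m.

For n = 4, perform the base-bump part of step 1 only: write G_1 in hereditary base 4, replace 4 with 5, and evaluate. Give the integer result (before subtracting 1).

[0] 4 ≡ 3 + 1 (base 3). Lift 4: 5. −1: 4.
[1] 4 ≡ 4 (base 4). Lift 5: 5. −1: 4.

5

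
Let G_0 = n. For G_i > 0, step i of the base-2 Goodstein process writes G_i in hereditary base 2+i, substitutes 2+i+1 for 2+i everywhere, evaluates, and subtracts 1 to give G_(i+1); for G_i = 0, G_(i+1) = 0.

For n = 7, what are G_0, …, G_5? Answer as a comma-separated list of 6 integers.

7 —HB2→ 2^2 + 2 + 1 —bump→ 3^3 + 3 + 1 = 31 —(−1)→ 30
30 —HB3→ 3^3 + 3 —bump→ 4^4 + 4 = 260 —(−1)→ 259
259 —HB4→ 4^4 + 3 —bump→ 5^5 + 3 = 3128 —(−1)→ 3127
3127 —HB5→ 5^5 + 2 —bump→ 6^6 + 2 = 46658 —(−1)→ 46657
46657 —HB6→ 6^6 + 1 —bump→ 7^7 + 1 = 823544 —(−1)→ 823543

7, 30, 259, 3127, 46657, 823543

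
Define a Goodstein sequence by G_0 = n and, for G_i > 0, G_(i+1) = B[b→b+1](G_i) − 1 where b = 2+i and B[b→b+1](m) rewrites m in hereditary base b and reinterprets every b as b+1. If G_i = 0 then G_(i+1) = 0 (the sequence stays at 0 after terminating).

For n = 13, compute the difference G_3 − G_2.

[0] 13 ≡ 2^(2 + 1) + 2^2 + 1 (base 2). Lift 3: 109. −1: 108.
[1] 108 ≡ 3^(3 + 1) + 3^3 (base 3). Lift 4: 1280. −1: 1279.
[2] 1279 ≡ 4^(4 + 1) + 3·4^3 + 3·4^2 + 3·4 + 3 (base 4). Lift 5: 16093. −1: 16092.

14813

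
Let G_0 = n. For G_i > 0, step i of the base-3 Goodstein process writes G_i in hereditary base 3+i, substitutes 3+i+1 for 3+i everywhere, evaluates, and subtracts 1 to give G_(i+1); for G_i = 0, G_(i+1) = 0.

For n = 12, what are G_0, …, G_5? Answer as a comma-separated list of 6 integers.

12, 19, 27, 37, 49, 63

(0) 12|_3 = 3^2 + 3 ↦ 4^2 + 4|_4 = 20 ⇒ 19
(1) 19|_4 = 4^2 + 3 ↦ 5^2 + 3|_5 = 28 ⇒ 27
(2) 27|_5 = 5^2 + 2 ↦ 6^2 + 2|_6 = 38 ⇒ 37
(3) 37|_6 = 6^2 + 1 ↦ 7^2 + 1|_7 = 50 ⇒ 49
(4) 49|_7 = 7^2 ↦ 8^2|_8 = 64 ⇒ 63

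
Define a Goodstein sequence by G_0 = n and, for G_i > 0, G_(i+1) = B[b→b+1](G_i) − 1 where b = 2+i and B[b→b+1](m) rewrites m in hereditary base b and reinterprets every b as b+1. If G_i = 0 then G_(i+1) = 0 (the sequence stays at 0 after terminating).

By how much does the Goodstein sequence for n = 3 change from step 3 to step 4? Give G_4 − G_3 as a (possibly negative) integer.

(0) 3|_2 = 2 + 1 ↦ 3 + 1|_3 = 4 ⇒ 3
(1) 3|_3 = 3 ↦ 4|_4 = 4 ⇒ 3
(2) 3|_4 = 3 ↦ 3|_5 = 3 ⇒ 2
(3) 2|_5 = 2 ↦ 2|_6 = 2 ⇒ 1

-1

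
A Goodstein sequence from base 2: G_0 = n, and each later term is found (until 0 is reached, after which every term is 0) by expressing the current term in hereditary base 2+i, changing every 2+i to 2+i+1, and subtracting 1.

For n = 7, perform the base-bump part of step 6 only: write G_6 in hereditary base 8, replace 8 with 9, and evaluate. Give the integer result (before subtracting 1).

(0) 7|_2 = 2^2 + 2 + 1 ↦ 3^3 + 3 + 1|_3 = 31 ⇒ 30
(1) 30|_3 = 3^3 + 3 ↦ 4^4 + 4|_4 = 260 ⇒ 259
(2) 259|_4 = 4^4 + 3 ↦ 5^5 + 3|_5 = 3128 ⇒ 3127
(3) 3127|_5 = 5^5 + 2 ↦ 6^6 + 2|_6 = 46658 ⇒ 46657
(4) 46657|_6 = 6^6 + 1 ↦ 7^7 + 1|_7 = 823544 ⇒ 823543
(5) 823543|_7 = 7^7 ↦ 8^8|_8 = 16777216 ⇒ 16777215
(6) 16777215|_8 = 7·8^7 + 7·8^6 + 7·8^5 + 7·8^4 + 7·8^3 + 7·8^2 + 7·8 + 7 ↦ 7·9^7 + 7·9^6 + 7·9^5 + 7·9^4 + 7·9^3 + 7·9^2 + 7·9 + 7|_9 = 37665880 ⇒ 37665879

37665880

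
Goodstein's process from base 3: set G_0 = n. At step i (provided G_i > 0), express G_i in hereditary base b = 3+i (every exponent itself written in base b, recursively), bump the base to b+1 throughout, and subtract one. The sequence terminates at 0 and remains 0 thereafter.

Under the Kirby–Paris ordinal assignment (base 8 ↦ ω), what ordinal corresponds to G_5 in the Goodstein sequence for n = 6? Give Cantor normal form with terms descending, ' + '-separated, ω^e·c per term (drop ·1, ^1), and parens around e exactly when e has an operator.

i=0: 6 = 2·3 (b=3); 3→4: 2·4 = 8; 8−1 = 7
i=1: 7 = 4 + 3 (b=4); 4→5: 5 + 3 = 8; 8−1 = 7
i=2: 7 = 5 + 2 (b=5); 5→6: 6 + 2 = 8; 8−1 = 7
i=3: 7 = 6 + 1 (b=6); 6→7: 7 + 1 = 8; 8−1 = 7
i=4: 7 = 7 (b=7); 7→8: 8 = 8; 8−1 = 7

7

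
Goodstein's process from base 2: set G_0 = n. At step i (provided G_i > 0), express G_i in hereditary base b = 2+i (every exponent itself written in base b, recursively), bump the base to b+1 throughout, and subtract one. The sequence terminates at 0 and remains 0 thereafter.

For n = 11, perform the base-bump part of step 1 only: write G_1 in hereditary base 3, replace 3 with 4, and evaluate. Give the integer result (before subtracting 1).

1028

G_0 = 11. HB_2(11) = 2^(2 + 1) + 2 + 1. Bump = 85. G_1 = 84.
G_1 = 84. HB_3(84) = 3^(3 + 1) + 3. Bump = 1028. G_2 = 1027.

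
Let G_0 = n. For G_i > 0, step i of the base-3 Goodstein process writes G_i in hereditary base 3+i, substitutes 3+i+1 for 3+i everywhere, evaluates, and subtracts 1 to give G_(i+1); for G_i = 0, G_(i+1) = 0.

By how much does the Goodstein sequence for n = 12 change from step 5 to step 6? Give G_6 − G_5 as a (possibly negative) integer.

G_0=12  [base 3] 3^2 + 3  →[3↦4]→  4^2 + 4 = 20  −1 ⇒ G_1=19
G_1=19  [base 4] 4^2 + 3  →[4↦5]→  5^2 + 3 = 28  −1 ⇒ G_2=27
G_2=27  [base 5] 5^2 + 2  →[5↦6]→  6^2 + 2 = 38  −1 ⇒ G_3=37
G_3=37  [base 6] 6^2 + 1  →[6↦7]→  7^2 + 1 = 50  −1 ⇒ G_4=49
G_4=49  [base 7] 7^2  →[7↦8]→  8^2 = 64  −1 ⇒ G_5=63
G_5=63  [base 8] 7·8 + 7  →[8↦9]→  7·9 + 7 = 70  −1 ⇒ G_6=69

6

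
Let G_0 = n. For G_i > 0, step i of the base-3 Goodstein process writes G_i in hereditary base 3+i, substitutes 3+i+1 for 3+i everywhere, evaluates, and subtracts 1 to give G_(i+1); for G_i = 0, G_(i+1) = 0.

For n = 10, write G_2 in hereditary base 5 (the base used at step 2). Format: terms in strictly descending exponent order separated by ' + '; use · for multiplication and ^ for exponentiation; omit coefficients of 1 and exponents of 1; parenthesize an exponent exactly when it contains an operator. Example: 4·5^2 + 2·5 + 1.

G_0=10  [base 3] 3^2 + 1  →[3↦4]→  4^2 + 1 = 17  −1 ⇒ G_1=16
G_1=16  [base 4] 4^2  →[4↦5]→  5^2 = 25  −1 ⇒ G_2=24
G_2=24  [base 5] 4·5 + 4  →[5↦6]→  4·6 + 4 = 28  −1 ⇒ G_3=27

4·5 + 4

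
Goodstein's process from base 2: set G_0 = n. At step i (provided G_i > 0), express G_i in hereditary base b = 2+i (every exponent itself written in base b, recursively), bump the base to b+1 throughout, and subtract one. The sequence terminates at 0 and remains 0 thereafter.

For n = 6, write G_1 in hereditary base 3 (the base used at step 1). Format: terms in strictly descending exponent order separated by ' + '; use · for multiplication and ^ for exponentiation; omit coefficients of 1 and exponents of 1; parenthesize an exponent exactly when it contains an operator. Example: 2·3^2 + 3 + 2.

3^3 + 2

base 2: 6 = 2^2 + 2; at 3: 3^3 + 3 = 30; next = 29
base 3: 29 = 3^3 + 2; at 4: 4^4 + 2 = 258; next = 257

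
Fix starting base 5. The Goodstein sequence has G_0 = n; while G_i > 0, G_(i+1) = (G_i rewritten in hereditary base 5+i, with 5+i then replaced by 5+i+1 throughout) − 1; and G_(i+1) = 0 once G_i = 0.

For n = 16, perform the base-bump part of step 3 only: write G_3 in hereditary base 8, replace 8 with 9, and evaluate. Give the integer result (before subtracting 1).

i=0: 16 = 3·5 + 1 (b=5); 5→6: 3·6 + 1 = 19; 19−1 = 18
i=1: 18 = 3·6 (b=6); 6→7: 3·7 = 21; 21−1 = 20
i=2: 20 = 2·7 + 6 (b=7); 7→8: 2·8 + 6 = 22; 22−1 = 21
i=3: 21 = 2·8 + 5 (b=8); 8→9: 2·9 + 5 = 23; 23−1 = 22

23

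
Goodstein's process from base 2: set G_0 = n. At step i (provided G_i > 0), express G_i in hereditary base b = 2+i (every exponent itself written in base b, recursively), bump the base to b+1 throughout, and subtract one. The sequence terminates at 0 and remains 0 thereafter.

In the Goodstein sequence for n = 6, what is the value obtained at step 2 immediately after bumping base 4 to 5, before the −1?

i=0: 6 = 2^2 + 2 (b=2); 2→3: 3^3 + 3 = 30; 30−1 = 29
i=1: 29 = 3^3 + 2 (b=3); 3→4: 4^4 + 2 = 258; 258−1 = 257
i=2: 257 = 4^4 + 1 (b=4); 4→5: 5^5 + 1 = 3126; 3126−1 = 3125

3126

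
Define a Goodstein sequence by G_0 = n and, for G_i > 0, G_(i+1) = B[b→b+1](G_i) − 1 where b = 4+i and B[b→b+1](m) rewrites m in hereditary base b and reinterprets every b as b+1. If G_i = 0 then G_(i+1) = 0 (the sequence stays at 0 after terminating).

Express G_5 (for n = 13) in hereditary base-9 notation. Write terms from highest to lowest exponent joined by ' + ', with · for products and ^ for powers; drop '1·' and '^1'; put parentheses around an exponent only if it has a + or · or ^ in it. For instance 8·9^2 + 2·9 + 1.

2·9 + 2

step 0: 13 = 3·4 + 1; sub 5 for 4: 3·5 + 1; = 16; G_1 = 16−1 = 15
step 1: 15 = 3·5; sub 6 for 5: 3·6; = 18; G_2 = 18−1 = 17
step 2: 17 = 2·6 + 5; sub 7 for 6: 2·7 + 5; = 19; G_3 = 19−1 = 18
step 3: 18 = 2·7 + 4; sub 8 for 7: 2·8 + 4; = 20; G_4 = 20−1 = 19
step 4: 19 = 2·8 + 3; sub 9 for 8: 2·9 + 3; = 21; G_5 = 21−1 = 20
step 5: 20 = 2·9 + 2; sub 10 for 9: 2·10 + 2; = 22; G_6 = 22−1 = 21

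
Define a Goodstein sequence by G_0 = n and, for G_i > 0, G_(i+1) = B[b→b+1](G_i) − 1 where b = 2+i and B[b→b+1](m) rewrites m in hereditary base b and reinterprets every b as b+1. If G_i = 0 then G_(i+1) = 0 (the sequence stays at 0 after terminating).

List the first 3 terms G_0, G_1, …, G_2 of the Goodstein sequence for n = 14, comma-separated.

step 0: 14 = 2^(2 + 1) + 2^2 + 2; sub 3 for 2: 3^(3 + 1) + 3^3 + 3; = 111; G_1 = 111−1 = 110
step 1: 110 = 3^(3 + 1) + 3^3 + 2; sub 4 for 3: 4^(4 + 1) + 4^4 + 2; = 1282; G_2 = 1282−1 = 1281

14, 110, 1281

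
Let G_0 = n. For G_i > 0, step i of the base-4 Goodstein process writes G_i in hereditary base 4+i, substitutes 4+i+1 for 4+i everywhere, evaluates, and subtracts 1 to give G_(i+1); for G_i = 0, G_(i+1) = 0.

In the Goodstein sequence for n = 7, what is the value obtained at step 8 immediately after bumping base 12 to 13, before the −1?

base 4: 7 = 4 + 3; at 5: 5 + 3 = 8; next = 7
base 5: 7 = 5 + 2; at 6: 6 + 2 = 8; next = 7
base 6: 7 = 6 + 1; at 7: 7 + 1 = 8; next = 7
base 7: 7 = 7; at 8: 8 = 8; next = 7
base 8: 7 = 7; at 9: 7 = 7; next = 6
base 9: 6 = 6; at 10: 6 = 6; next = 5
base 10: 5 = 5; at 11: 5 = 5; next = 4
base 11: 4 = 4; at 12: 4 = 4; next = 3
base 12: 3 = 3; at 13: 3 = 3; next = 2

3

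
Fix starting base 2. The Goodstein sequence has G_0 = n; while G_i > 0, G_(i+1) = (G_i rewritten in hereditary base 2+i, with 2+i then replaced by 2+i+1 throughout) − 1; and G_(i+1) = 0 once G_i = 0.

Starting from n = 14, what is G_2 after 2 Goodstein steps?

1281

14 —HB2→ 2^(2 + 1) + 2^2 + 2 —bump→ 3^(3 + 1) + 3^3 + 3 = 111 —(−1)→ 110
110 —HB3→ 3^(3 + 1) + 3^3 + 2 —bump→ 4^(4 + 1) + 4^4 + 2 = 1282 —(−1)→ 1281
1281 —HB4→ 4^(4 + 1) + 4^4 + 1 —bump→ 5^(5 + 1) + 5^5 + 1 = 18751 —(−1)→ 18750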